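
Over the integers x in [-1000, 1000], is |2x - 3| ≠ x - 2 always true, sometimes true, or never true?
Over all integers in [-1000, 1000], LHS − RHS is always positive; it is smallest at x = 2, where it equals 1:
x = 2: LHS = |2·2 - 3| = |1| = 1, RHS = 2 - 2 = 0; 1 ≠ 0 — holds
At the ends of the range:
x = -1000: LHS = |2·(-1000) - 3| = |-2003| = 2003, RHS = (-1000) - 2 = -1002; 2003 ≠ -1002 — holds
x = 1000: LHS = |2·1000 - 3| = |1997| = 1997, RHS = 1000 - 2 = 998; 1997 ≠ 998 — holds
Hence LHS − RHS is never 0, i.e. the two sides are never equal, so the relation holds for every integer in [-1000, 1000].

No counterexample exists.

Answer: Always true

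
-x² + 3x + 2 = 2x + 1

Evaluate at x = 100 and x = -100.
x = 100: LHS = -100² + 3·100 + 2 = -9698, RHS = 2·100 + 1 = 201; -9698 = 201 — FAILS
x = -100: LHS = -(-100)² + 3·(-100) + 2 = -10298, RHS = 2·(-100) + 1 = -199; -10298 = -199 — FAILS

Answer: No, fails for both x = 100 and x = -100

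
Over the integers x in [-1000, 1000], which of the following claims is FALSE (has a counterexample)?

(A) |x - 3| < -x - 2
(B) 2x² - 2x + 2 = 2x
(A) x = 0: LHS = |0 - 3| = |-3| = 3, RHS = -0 - 2 = -2; 3 < -2 — FAILS
(B) x = 0: LHS = 2·0² - 2·0 + 2 = 2, RHS = 2·0 = 0; 2 = 0 — FAILS

Answer: Both A and B are false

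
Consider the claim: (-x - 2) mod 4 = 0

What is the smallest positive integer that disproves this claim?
Testing positive integers:
x = 1: LHS = (-1 - 2) mod 4 = (-3) mod 4 = 1; 1 = 0 — FAILS  ← smallest positive counterexample

Answer: x = 1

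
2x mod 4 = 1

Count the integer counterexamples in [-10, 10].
Counterexamples in [-10, 10]: {-10, -9, -8, -7, -6, -5, -4, -3, -2, -1, 0, 1, 2, 3, 4, 5, 6, 7, 8, 9, 10}.

Counting them gives 21 values.

Answer: 21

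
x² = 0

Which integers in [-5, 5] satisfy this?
Holds for: {0}
Fails for: {-5, -4, -3, -2, -1, 1, 2, 3, 4, 5}

Answer: {0}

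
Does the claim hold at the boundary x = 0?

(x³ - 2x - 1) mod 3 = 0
x = 0: LHS = (0³ - 2·0 - 1) mod 3 = (-1) mod 3 = 2; 2 = 0 — FAILS

The relation fails at x = 0, so x = 0 is a counterexample.

Answer: No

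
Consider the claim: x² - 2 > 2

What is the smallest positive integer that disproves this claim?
Testing positive integers:
x = 1: LHS = 1² - 2 = -1; -1 > 2 — FAILS  ← smallest positive counterexample

Answer: x = 1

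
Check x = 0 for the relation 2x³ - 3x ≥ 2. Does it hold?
x = 0: LHS = 2·0³ - 3·0 = 0; 0 ≥ 2 — FAILS

The relation fails at x = 0, so x = 0 is a counterexample.

Answer: No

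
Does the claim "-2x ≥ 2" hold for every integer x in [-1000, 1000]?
The claim fails at x = 0:
x = 0: LHS = -2·0 = 0; 0 ≥ 2 — FAILS

Because a single integer refutes it, the statement is false.

Answer: False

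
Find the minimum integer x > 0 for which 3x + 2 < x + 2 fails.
Testing positive integers:
x = 1: LHS = 3·1 + 2 = 5, RHS = 1 + 2 = 3; 5 < 3 — FAILS  ← smallest positive counterexample

Answer: x = 1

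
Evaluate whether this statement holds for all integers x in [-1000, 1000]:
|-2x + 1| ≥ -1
An absolute value is never negative, so the left side is ≥ 0 for every x, while the right side is -1. Tightest case in [-1000, 1000] is x = 0:
x = 0: LHS = |-2·0 + 1| = |1| = 1; 1 ≥ -1 — holds
Hence LHS − RHS is never negative, i.e. LHS ≥ RHS throughout, so the relation holds for every integer in [-1000, 1000].

No counterexample exists.

Answer: True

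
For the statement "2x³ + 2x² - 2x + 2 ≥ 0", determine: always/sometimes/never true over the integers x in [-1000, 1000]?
Holds at x = 0: LHS = 2·0³ + 2·0² - 2·0 + 2 = 2; 2 ≥ 0 — holds
Fails at x = -2: LHS = 2·(-2)³ + 2·(-2)² - 2·(-2) + 2 = -2; -2 ≥ 0 — FAILS
It is satisfied by some integers in the range but not all.

Answer: Sometimes true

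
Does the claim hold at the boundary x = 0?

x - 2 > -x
x = 0: LHS = 0 - 2 = -2, RHS = -0 = 0; -2 > 0 — FAILS

The relation fails at x = 0, so x = 0 is a counterexample.

Answer: No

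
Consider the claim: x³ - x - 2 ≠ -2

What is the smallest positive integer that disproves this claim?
Testing positive integers:
x = 1: LHS = 1³ - 1 - 2 = -2; -2 ≠ -2 — FAILS  ← smallest positive counterexample

Answer: x = 1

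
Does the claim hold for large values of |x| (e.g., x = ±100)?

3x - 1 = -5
x = 100: LHS = 3·100 - 1 = 299; 299 = -5 — FAILS
x = -100: LHS = 3·(-100) - 1 = -301; -301 = -5 — FAILS

Answer: No, fails for both x = 100 and x = -100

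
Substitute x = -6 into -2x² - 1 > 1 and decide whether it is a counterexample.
Substitute x = -6 into the relation:
x = -6: LHS = -2·(-6)² - 1 = -73; -73 > 1 — FAILS

Since the claim fails at x = -6, this value is a counterexample.

Answer: Yes, x = -6 is a counterexample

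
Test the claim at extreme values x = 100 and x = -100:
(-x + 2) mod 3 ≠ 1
x = 100: LHS = (-100 + 2) mod 3 = (-98) mod 3 = 1; 1 ≠ 1 — FAILS
x = -100: LHS = (-(-100) + 2) mod 3 = 102 mod 3 = 0; 0 ≠ 1 — holds

Answer: Partially: fails for x = 100, holds for x = -100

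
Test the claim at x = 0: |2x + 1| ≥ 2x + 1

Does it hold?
x = 0: LHS = |2·0 + 1| = |1| = 1, RHS = 2·0 + 1 = 1; 1 ≥ 1 — holds

The relation is satisfied at x = 0.

Answer: Yes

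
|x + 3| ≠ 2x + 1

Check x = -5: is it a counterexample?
Substitute x = -5 into the relation:
x = -5: LHS = |(-5) + 3| = |-2| = 2, RHS = 2·(-5) + 1 = -9; 2 ≠ -9 — holds

The claim holds here, so x = -5 is not a counterexample. (A counterexample exists elsewhere, e.g. x = 2.)

Answer: No, x = -5 is not a counterexample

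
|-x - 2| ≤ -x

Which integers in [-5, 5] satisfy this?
Holds for: {-5, -4, -3, -2, -1}
Fails for: {0, 1, 2, 3, 4, 5}

Answer: {-5, -4, -3, -2, -1}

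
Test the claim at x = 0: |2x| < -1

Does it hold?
x = 0: LHS = |2·0| = |0| = 0; 0 < -1 — FAILS

The relation fails at x = 0, so x = 0 is a counterexample.

Answer: No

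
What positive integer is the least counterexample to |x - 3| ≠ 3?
Testing positive integers:
x = 1: LHS = |1 - 3| = |-2| = 2; 2 ≠ 3 — holds
x = 2: LHS = |2 - 3| = |-1| = 1; 1 ≠ 3 — holds
x = 3: LHS = |3 - 3| = |0| = 0; 0 ≠ 3 — holds
x = 4: LHS = |4 - 3| = |1| = 1; 1 ≠ 3 — holds
x = 5: LHS = |5 - 3| = |2| = 2; 2 ≠ 3 — holds
x = 6: LHS = |6 - 3| = |3| = 3; 3 ≠ 3 — FAILS  ← smallest positive counterexample

Answer: x = 6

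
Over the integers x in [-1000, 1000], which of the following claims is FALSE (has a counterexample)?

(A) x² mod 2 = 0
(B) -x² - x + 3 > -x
(A) x = 1: LHS = (1²) mod 2 = 1 mod 2 = 1; 1 = 0 — FAILS
(B) x = 2: LHS = -2² - 2 + 3 = -3; -3 > -2 — FAILS

Answer: Both A and B are false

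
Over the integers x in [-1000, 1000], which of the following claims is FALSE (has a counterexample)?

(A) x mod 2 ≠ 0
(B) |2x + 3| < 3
(A) x = 0: LHS = 0 mod 2 = 0; 0 ≠ 0 — FAILS
(B) x = 0: LHS = |2·0 + 3| = |3| = 3; 3 < 3 — FAILS

Answer: Both A and B are false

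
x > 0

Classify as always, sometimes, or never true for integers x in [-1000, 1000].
Holds at x = 1: 1 > 0 — holds
Fails at x = 0: 0 > 0 — FAILS
It is satisfied by some integers in the range but not all.

Answer: Sometimes true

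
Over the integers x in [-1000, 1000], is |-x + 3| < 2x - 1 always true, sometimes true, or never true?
Holds at x = 2: LHS = |-2 + 3| = |1| = 1, RHS = 2·2 - 1 = 3; 1 < 3 — holds
Fails at x = 0: LHS = |-0 + 3| = |3| = 3, RHS = 2·0 - 1 = -1; 3 < -1 — FAILS
It is satisfied by some integers in the range but not all.

Answer: Sometimes true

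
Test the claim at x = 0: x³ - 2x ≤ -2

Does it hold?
x = 0: LHS = 0³ - 2·0 = 0; 0 ≤ -2 — FAILS

The relation fails at x = 0, so x = 0 is a counterexample.

Answer: No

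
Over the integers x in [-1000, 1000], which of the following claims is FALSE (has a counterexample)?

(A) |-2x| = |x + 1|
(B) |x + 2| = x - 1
(A) x = 0: LHS = |-2·0| = |0| = 0, RHS = |0 + 1| = |1| = 1; 0 = 1 — FAILS
(B) x = 0: LHS = |0 + 2| = |2| = 2, RHS = 0 - 1 = -1; 2 = -1 — FAILS

Answer: Both A and B are false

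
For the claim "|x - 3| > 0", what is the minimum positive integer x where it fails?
Testing positive integers:
x = 1: LHS = |1 - 3| = |-2| = 2; 2 > 0 — holds
x = 2: LHS = |2 - 3| = |-1| = 1; 1 > 0 — holds
x = 3: LHS = |3 - 3| = |0| = 0; 0 > 0 — FAILS  ← smallest positive counterexample

Answer: x = 3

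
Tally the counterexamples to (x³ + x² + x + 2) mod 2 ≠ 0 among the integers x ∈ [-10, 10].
Counterexamples in [-10, 10]: {-10, -8, -6, -4, -2, 0, 2, 4, 6, 8, 10}.

Counting them gives 11 values.

Answer: 11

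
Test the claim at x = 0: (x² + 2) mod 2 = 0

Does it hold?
x = 0: LHS = (0² + 2) mod 2 = 2 mod 2 = 0; 0 = 0 — holds

The relation is satisfied at x = 0.

Answer: Yes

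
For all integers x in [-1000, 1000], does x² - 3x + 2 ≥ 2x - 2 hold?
The claim fails at x = 2:
x = 2: LHS = 2² - 3·2 + 2 = 0, RHS = 2·2 - 2 = 2; 0 ≥ 2 — FAILS

Because a single integer refutes it, the statement is false.

Answer: False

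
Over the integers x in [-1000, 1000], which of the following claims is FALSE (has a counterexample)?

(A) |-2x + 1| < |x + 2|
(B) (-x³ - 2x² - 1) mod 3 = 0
(A) x = -1: LHS = |-2·(-1) + 1| = |3| = 3, RHS = |(-1) + 2| = |1| = 1; 3 < 1 — FAILS
(B) x = 0: LHS = (-0³ - 2·0² - 1) mod 3 = (-1) mod 3 = 2; 2 = 0 — FAILS

Answer: Both A and B are false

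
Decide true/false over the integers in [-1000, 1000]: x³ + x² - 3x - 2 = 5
The claim fails at x = 0:
x = 0: LHS = 0³ + 0² - 3·0 - 2 = -2; -2 = 5 — FAILS

Because a single integer refutes it, the statement is false.

Answer: False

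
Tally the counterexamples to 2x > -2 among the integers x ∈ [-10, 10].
Counterexamples in [-10, 10]: {-10, -9, -8, -7, -6, -5, -4, -3, -2, -1}.

Counting them gives 10 values.

Answer: 10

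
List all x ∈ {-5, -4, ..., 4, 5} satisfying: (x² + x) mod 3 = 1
For a polynomial with integer coefficients, its value mod 3 depends only on x mod 3, so it suffices to check one representative of each residue class, x = 0, 1, 2:
x = 0: LHS = (0² + 0) mod 3 = 0 mod 3 = 0; 0 = 1 — FAILS
x = 1: LHS = (1² + 1) mod 3 = 2 mod 3 = 2; 2 = 1 — FAILS
x = 2: LHS = (2² + 2) mod 3 = 6 mod 3 = 0; 0 = 1 — FAILS
The relation fails in every residue class, so the claimed relation (=) fails for every integer in [-5, 5].

Answer: None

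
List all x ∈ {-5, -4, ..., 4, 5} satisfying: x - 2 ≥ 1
Holds for: {3, 4, 5}
Fails for: {-5, -4, -3, -2, -1, 0, 1, 2}

Answer: {3, 4, 5}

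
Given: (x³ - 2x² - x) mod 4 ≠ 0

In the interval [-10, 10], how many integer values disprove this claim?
Counterexamples in [-10, 10]: {-8, -4, 0, 4, 8}.

Counting them gives 5 values.

Answer: 5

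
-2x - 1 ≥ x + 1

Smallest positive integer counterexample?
Testing positive integers:
x = 1: LHS = -2·1 - 1 = -3, RHS = 1 + 1 = 2; -3 ≥ 2 — FAILS  ← smallest positive counterexample

Answer: x = 1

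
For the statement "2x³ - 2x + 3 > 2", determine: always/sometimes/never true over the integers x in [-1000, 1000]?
Holds at x = 0: LHS = 2·0³ - 2·0 + 3 = 3; 3 > 2 — holds
Fails at x = -2: LHS = 2·(-2)³ - 2·(-2) + 3 = -9; -9 > 2 — FAILS
It is satisfied by some integers in the range but not all.

Answer: Sometimes true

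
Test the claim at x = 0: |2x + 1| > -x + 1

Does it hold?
x = 0: LHS = |2·0 + 1| = |1| = 1, RHS = -0 + 1 = 1; 1 > 1 — FAILS

The relation fails at x = 0, so x = 0 is a counterexample.

Answer: No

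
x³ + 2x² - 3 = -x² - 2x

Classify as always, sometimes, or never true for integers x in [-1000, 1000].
Track d = LHS − RHS over the integers in [-1000, 1000]. Equality would need d = 0, but d changes sign only between consecutive integers, jumping over 0:
x = 0: LHS = 0³ + 2·0² - 3 = -3, RHS = -0² - 2·0 = 0; -3 = 0 — FAILS  (d = -3)
x = 1: LHS = 1³ + 2·1² - 3 = 0, RHS = -1² - 2·1 = -3; 0 = -3 — FAILS  (d = 3)
Away from these crossings d keeps a constant sign, and checking every integer in [-1000, 1000] confirms d ≠ 0 throughout. Hence the two sides are never equal, so the claimed relation (=) fails for every integer in [-1000, 1000].

No integer in the range satisfies it.

Answer: Never true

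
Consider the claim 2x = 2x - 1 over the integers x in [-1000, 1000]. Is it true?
The claim fails at x = 0:
x = 0: LHS = 2·0 = 0, RHS = 2·0 - 1 = -1; 0 = -1 — FAILS

Because a single integer refutes it, the statement is false.

Answer: False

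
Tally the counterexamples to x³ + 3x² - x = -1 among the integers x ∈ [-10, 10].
Counterexamples in [-10, 10]: {-10, -9, -8, -7, -6, -5, -4, -3, -2, -1, 0, 1, 2, 3, 4, 5, 6, 7, 8, 9, 10}.

Counting them gives 21 values.

Answer: 21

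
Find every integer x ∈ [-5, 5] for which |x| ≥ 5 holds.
Holds for: {-5, 5}
Fails for: {-4, -3, -2, -1, 0, 1, 2, 3, 4}

Answer: {-5, 5}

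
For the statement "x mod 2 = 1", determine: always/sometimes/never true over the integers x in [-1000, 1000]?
Holds at x = 1: LHS = 1 mod 2 = 1; 1 = 1 — holds
Fails at x = 0: LHS = 0 mod 2 = 0; 0 = 1 — FAILS
It is satisfied by some integers in the range but not all.

Answer: Sometimes true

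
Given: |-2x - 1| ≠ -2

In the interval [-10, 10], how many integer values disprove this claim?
An absolute value is never negative, so the left side is ≥ 0 for every x, while the right side is -2. Tightest case in [-10, 10] is x = 0:
x = 0: LHS = |-2·0 - 1| = |-1| = 1; 1 ≠ -2 — holds
Hence LHS − RHS is never 0, i.e. the two sides are never equal, so the relation holds for every integer in [-10, 10].

No counterexample appears in that range.

Answer: 0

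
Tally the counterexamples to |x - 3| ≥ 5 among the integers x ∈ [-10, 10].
Counterexamples in [-10, 10]: {-1, 0, 1, 2, 3, 4, 5, 6, 7}.

Counting them gives 9 values.

Answer: 9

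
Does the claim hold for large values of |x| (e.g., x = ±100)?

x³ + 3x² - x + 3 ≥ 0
x = 100: LHS = 100³ + 3·100² - 100 + 3 = 1029903; 1029903 ≥ 0 — holds
x = -100: LHS = (-100)³ + 3·(-100)² - (-100) + 3 = -969897; -969897 ≥ 0 — FAILS

Answer: Partially: holds for x = 100, fails for x = -100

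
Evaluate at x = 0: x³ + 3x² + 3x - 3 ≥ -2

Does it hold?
x = 0: LHS = 0³ + 3·0² + 3·0 - 3 = -3; -3 ≥ -2 — FAILS

The relation fails at x = 0, so x = 0 is a counterexample.

Answer: No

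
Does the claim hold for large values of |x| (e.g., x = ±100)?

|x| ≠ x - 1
x = 100: LHS = |100| = 100, RHS = 100 - 1 = 99; 100 ≠ 99 — holds
x = -100: LHS = |-100| = 100, RHS = (-100) - 1 = -101; 100 ≠ -101 — holds

Answer: Yes, holds for both x = 100 and x = -100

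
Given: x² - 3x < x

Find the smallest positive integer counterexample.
Testing positive integers:
x = 1: LHS = 1² - 3·1 = -2; -2 < 1 — holds
x = 2: LHS = 2² - 3·2 = -2; -2 < 2 — holds
x = 3: LHS = 3² - 3·3 = 0; 0 < 3 — holds
x = 4: LHS = 4² - 3·4 = 4; 4 < 4 — FAILS  ← smallest positive counterexample

Answer: x = 4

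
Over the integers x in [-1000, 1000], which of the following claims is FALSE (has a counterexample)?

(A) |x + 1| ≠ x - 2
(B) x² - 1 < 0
(A) Over all integers in [-1000, 1000], LHS − RHS is always positive; it is smallest at x = 0, where it equals 3:
x = 0: LHS = |0 + 1| = |1| = 1, RHS = 0 - 2 = -2; 1 ≠ -2 — holds
At the ends of the range:
x = -1000: LHS = |(-1000) + 1| = |-999| = 999, RHS = (-1000) - 2 = -1002; 999 ≠ -1002 — holds
x = 1000: LHS = |1000 + 1| = |1001| = 1001, RHS = 1000 - 2 = 998; 1001 ≠ 998 — holds
Hence LHS − RHS is never 0, i.e. the two sides are never equal, so the relation holds for every integer in [-1000, 1000].

(B) x = 1: LHS = 1² - 1 = 0; 0 < 0 — FAILS

Only (B) has a counterexample.

Answer: B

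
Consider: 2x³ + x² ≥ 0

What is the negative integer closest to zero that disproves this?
Testing negative integers from -1 downward:
x = -1: LHS = 2·(-1)³ + (-1)² = -1; -1 ≥ 0 — FAILS  ← closest negative counterexample to 0

Answer: x = -1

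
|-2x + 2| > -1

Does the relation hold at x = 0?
x = 0: LHS = |-2·0 + 2| = |2| = 2; 2 > -1 — holds

The relation is satisfied at x = 0.

Answer: Yes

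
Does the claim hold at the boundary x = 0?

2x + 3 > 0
x = 0: LHS = 2·0 + 3 = 3; 3 > 0 — holds

The relation is satisfied at x = 0.

Answer: Yes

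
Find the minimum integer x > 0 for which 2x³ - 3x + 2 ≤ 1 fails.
Testing positive integers:
x = 1: LHS = 2·1³ - 3·1 + 2 = 1; 1 ≤ 1 — holds
x = 2: LHS = 2·2³ - 3·2 + 2 = 12; 12 ≤ 1 — FAILS  ← smallest positive counterexample

Answer: x = 2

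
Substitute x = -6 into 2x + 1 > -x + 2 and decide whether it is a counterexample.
Substitute x = -6 into the relation:
x = -6: LHS = 2·(-6) + 1 = -11, RHS = -(-6) + 2 = 8; -11 > 8 — FAILS

Since the claim fails at x = -6, this value is a counterexample.

Answer: Yes, x = -6 is a counterexample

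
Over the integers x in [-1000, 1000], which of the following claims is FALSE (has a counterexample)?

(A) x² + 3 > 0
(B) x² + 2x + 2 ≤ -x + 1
(A) Over all integers in [-1000, 1000], LHS − RHS is smallest at x = 0, where it equals 3:
x = 0: LHS = 0² + 3 = 3; 3 > 0 — holds
At the ends of the range:
x = -1000: LHS = (-1000)² + 3 = 1000003; 1000003 > 0 — holds
x = 1000: LHS = 1000² + 3 = 1000003; 1000003 > 0 — holds
Hence LHS − RHS is never zero or negative, i.e. LHS > RHS throughout, so the relation holds for every integer in [-1000, 1000].

(B) x = 0: LHS = 0² + 2·0 + 2 = 2, RHS = -0 + 1 = 1; 2 ≤ 1 — FAILS

Only (B) has a counterexample.

Answer: B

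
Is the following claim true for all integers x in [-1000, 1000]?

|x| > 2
The claim fails at x = 0:
x = 0: LHS = |0| = 0; 0 > 2 — FAILS

Because a single integer refutes it, the statement is false.

Answer: False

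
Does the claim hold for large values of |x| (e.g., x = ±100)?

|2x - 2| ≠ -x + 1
x = 100: LHS = |2·100 - 2| = |198| = 198, RHS = -100 + 1 = -99; 198 ≠ -99 — holds
x = -100: LHS = |2·(-100) - 2| = |-202| = 202, RHS = -(-100) + 1 = 101; 202 ≠ 101 — holds

Answer: Yes, holds for both x = 100 and x = -100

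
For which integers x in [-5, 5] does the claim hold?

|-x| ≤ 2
Holds for: {-2, -1, 0, 1, 2}
Fails for: {-5, -4, -3, 3, 4, 5}

Answer: {-2, -1, 0, 1, 2}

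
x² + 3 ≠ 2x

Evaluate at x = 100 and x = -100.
x = 100: LHS = 100² + 3 = 10003, RHS = 2·100 = 200; 10003 ≠ 200 — holds
x = -100: LHS = (-100)² + 3 = 10003, RHS = 2·(-100) = -200; 10003 ≠ -200 — holds

Answer: Yes, holds for both x = 100 and x = -100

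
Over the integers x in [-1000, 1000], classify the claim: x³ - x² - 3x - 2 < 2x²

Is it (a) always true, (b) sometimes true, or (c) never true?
Holds at x = 0: LHS = 0³ - 0² - 3·0 - 2 = -2, RHS = 2·0² = 0; -2 < 0 — holds
Fails at x = 4: LHS = 4³ - 4² - 3·4 - 2 = 34, RHS = 2·4² = 32; 34 < 32 — FAILS
It is satisfied by some integers in the range but not all.

Answer: Sometimes true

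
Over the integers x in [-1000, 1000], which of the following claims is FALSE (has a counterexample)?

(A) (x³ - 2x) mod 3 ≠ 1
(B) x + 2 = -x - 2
(A) x = -1: LHS = ((-1)³ - 2·(-1)) mod 3 = 1 mod 3 = 1; 1 ≠ 1 — FAILS
(B) x = 0: LHS = 0 + 2 = 2, RHS = -0 - 2 = -2; 2 = -2 — FAILS

Answer: Both A and B are false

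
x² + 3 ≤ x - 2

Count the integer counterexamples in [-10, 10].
Counterexamples in [-10, 10]: {-10, -9, -8, -7, -6, -5, -4, -3, -2, -1, 0, 1, 2, 3, 4, 5, 6, 7, 8, 9, 10}.

Counting them gives 21 values.

Answer: 21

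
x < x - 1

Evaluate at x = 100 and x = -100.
x = 100: RHS = 100 - 1 = 99; 100 < 99 — FAILS
x = -100: RHS = (-100) - 1 = -101; -100 < -101 — FAILS

Answer: No, fails for both x = 100 and x = -100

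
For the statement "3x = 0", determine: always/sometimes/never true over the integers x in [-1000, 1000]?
Holds at x = 0: LHS = 3·0 = 0; 0 = 0 — holds
Fails at x = 1: LHS = 3·1 = 3; 3 = 0 — FAILS
It is satisfied by some integers in the range but not all.

Answer: Sometimes true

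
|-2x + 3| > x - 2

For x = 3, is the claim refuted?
Substitute x = 3 into the relation:
x = 3: LHS = |-2·3 + 3| = |-3| = 3, RHS = 3 - 2 = 1; 3 > 1 — holds

The relation holds at x = 3, so it is not a counterexample.

Answer: No, x = 3 is not a counterexample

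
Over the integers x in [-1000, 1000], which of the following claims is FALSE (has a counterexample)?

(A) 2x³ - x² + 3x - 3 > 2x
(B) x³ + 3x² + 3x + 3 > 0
(A) x = 0: LHS = 2·0³ - 0² + 3·0 - 3 = -3, RHS = 2·0 = 0; -3 > 0 — FAILS
(B) x = -3: LHS = (-3)³ + 3·(-3)² + 3·(-3) + 3 = -6; -6 > 0 — FAILS

Answer: Both A and B are false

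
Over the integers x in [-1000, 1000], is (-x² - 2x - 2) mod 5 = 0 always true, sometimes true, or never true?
Holds at x = 1: LHS = (-1² - 2·1 - 2) mod 5 = (-5) mod 5 = 0; 0 = 0 — holds
Fails at x = 0: LHS = (-0² - 2·0 - 2) mod 5 = (-2) mod 5 = 3; 3 = 0 — FAILS
It is satisfied by some integers in the range but not all.

Answer: Sometimes true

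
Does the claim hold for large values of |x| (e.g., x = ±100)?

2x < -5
x = 100: LHS = 2·100 = 200; 200 < -5 — FAILS
x = -100: LHS = 2·(-100) = -200; -200 < -5 — holds

Answer: Partially: fails for x = 100, holds for x = -100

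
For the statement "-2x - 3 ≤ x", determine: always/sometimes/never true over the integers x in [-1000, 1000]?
Holds at x = 0: LHS = -2·0 - 3 = -3; -3 ≤ 0 — holds
Fails at x = -2: LHS = -2·(-2) - 3 = 1; 1 ≤ -2 — FAILS
It is satisfied by some integers in the range but not all.

Answer: Sometimes true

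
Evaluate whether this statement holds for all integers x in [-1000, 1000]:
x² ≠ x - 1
Over all integers in [-1000, 1000], LHS − RHS is always positive; it is smallest at x = 0, where it equals 1:
x = 0: LHS = 0² = 0, RHS = 0 - 1 = -1; 0 ≠ -1 — holds
At the ends of the range:
x = -1000: LHS = (-1000)² = 1000000, RHS = (-1000) - 1 = -1001; 1000000 ≠ -1001 — holds
x = 1000: LHS = 1000² = 1000000, RHS = 1000 - 1 = 999; 1000000 ≠ 999 — holds
Hence LHS − RHS is never 0, i.e. the two sides are never equal, so the relation holds for every integer in [-1000, 1000].

No counterexample exists.

Answer: True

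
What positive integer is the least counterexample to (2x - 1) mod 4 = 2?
Testing positive integers:
x = 1: LHS = (2·1 - 1) mod 4 = 1 mod 4 = 1; 1 = 2 — FAILS  ← smallest positive counterexample

Answer: x = 1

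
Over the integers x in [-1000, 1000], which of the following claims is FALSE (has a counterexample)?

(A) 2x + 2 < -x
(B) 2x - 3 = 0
(A) x = 0: LHS = 2·0 + 2 = 2, RHS = -0 = 0; 2 < 0 — FAILS
(B) x = 0: LHS = 2·0 - 3 = -3; -3 = 0 — FAILS

Answer: Both A and B are false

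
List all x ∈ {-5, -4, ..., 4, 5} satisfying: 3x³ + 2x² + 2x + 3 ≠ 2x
Track d = LHS − RHS over the integers in [-5, 5]. Equality would need d = 0, but d changes sign only between consecutive integers, jumping over 0:
x = -2: LHS = 3·(-2)³ + 2·(-2)² + 2·(-2) + 3 = -17, RHS = 2·(-2) = -4; -17 ≠ -4 — holds  (d = -13)
x = -1: LHS = 3·(-1)³ + 2·(-1)² + 2·(-1) + 3 = 0, RHS = 2·(-1) = -2; 0 ≠ -2 — holds  (d = 2)
Away from these crossings d keeps a constant sign, and checking every integer in [-5, 5] confirms d ≠ 0 throughout. Hence the two sides are never equal, so the relation holds for every integer in [-5, 5].

Answer: All integers in [-5, 5]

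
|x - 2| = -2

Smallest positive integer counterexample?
Testing positive integers:
x = 1: LHS = |1 - 2| = |-1| = 1; 1 = -2 — FAILS  ← smallest positive counterexample

Answer: x = 1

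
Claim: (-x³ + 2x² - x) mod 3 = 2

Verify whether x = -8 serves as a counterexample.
Substitute x = -8 into the relation:
x = -8: LHS = (-(-8)³ + 2·(-8)² - (-8)) mod 3 = 648 mod 3 = 0; 0 = 2 — FAILS

Since the claim fails at x = -8, this value is a counterexample.

Answer: Yes, x = -8 is a counterexample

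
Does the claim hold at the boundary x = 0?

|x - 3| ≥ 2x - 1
x = 0: LHS = |0 - 3| = |-3| = 3, RHS = 2·0 - 1 = -1; 3 ≥ -1 — holds

The relation is satisfied at x = 0.

Answer: Yes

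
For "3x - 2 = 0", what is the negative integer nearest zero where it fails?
Testing negative integers from -1 downward:
x = -1: LHS = 3·(-1) - 2 = -5; -5 = 0 — FAILS  ← closest negative counterexample to 0

Answer: x = -1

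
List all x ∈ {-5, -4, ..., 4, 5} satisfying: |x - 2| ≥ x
Holds for: {-5, -4, -3, -2, -1, 0, 1}
Fails for: {2, 3, 4, 5}

Answer: {-5, -4, -3, -2, -1, 0, 1}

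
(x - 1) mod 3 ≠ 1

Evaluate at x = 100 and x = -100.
x = 100: LHS = (100 - 1) mod 3 = 99 mod 3 = 0; 0 ≠ 1 — holds
x = -100: LHS = ((-100) - 1) mod 3 = (-101) mod 3 = 1; 1 ≠ 1 — FAILS

Answer: Partially: holds for x = 100, fails for x = -100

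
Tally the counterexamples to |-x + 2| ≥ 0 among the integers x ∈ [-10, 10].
An absolute value is never negative, so the left side is ≥ 0 for every x, while the right side is 0. Tightest case in [-10, 10] is x = 2:
x = 2: LHS = |-2 + 2| = |0| = 0; 0 ≥ 0 — holds
Hence LHS − RHS is never negative, i.e. LHS ≥ RHS throughout, so the relation holds for every integer in [-10, 10].

No counterexample appears in that range.

Answer: 0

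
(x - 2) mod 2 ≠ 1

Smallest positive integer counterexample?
Testing positive integers:
x = 1: LHS = (1 - 2) mod 2 = (-1) mod 2 = 1; 1 ≠ 1 — FAILS  ← smallest positive counterexample

Answer: x = 1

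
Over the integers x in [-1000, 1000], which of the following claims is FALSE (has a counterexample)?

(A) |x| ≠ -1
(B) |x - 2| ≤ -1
(A) An absolute value is never negative, so the left side is ≥ 0 for every x, while the right side is -1. Tightest case in [-1000, 1000] is x = 0:
x = 0: LHS = |0| = 0; 0 ≠ -1 — holds
Hence LHS − RHS is never 0, i.e. the two sides are never equal, so the relation holds for every integer in [-1000, 1000].

(B) x = 0: LHS = |0 - 2| = |-2| = 2; 2 ≤ -1 — FAILS

Only (B) has a counterexample.

Answer: B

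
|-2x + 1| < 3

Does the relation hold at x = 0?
x = 0: LHS = |-2·0 + 1| = |1| = 1; 1 < 3 — holds

The relation is satisfied at x = 0.

Answer: Yes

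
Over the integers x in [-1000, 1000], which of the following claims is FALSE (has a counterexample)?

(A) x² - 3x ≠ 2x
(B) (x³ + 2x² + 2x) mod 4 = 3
(A) x = 0: LHS = 0² - 3·0 = 0, RHS = 2·0 = 0; 0 ≠ 0 — FAILS
(B) x = 0: LHS = (0³ + 2·0² + 2·0) mod 4 = 0 mod 4 = 0; 0 = 3 — FAILS

Answer: Both A and B are false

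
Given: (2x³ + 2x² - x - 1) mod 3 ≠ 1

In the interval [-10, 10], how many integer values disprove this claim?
For a polynomial with integer coefficients, its value mod 3 depends only on x mod 3, so it suffices to check one representative of each residue class, x = 0, 1, 2:
x = 0: LHS = (2·0³ + 2·0² - 0 - 1) mod 3 = (-1) mod 3 = 2; 2 ≠ 1 — holds
x = 1: LHS = (2·1³ + 2·1² - 1 - 1) mod 3 = 2 mod 3 = 2; 2 ≠ 1 — holds
x = 2: LHS = (2·2³ + 2·2² - 2 - 1) mod 3 = 21 mod 3 = 0; 0 ≠ 1 — holds
The relation holds in every residue class, so the relation holds for every integer in [-10, 10].

No counterexample appears in that range.

Answer: 0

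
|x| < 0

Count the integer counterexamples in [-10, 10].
Counterexamples in [-10, 10]: {-10, -9, -8, -7, -6, -5, -4, -3, -2, -1, 0, 1, 2, 3, 4, 5, 6, 7, 8, 9, 10}.

Counting them gives 21 values.

Answer: 21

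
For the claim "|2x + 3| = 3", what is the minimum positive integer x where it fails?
Testing positive integers:
x = 1: LHS = |2·1 + 3| = |5| = 5; 5 = 3 — FAILS  ← smallest positive counterexample

Answer: x = 1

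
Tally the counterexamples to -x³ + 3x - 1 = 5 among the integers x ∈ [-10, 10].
Counterexamples in [-10, 10]: {-10, -9, -8, -7, -6, -5, -4, -3, -2, -1, 0, 1, 2, 3, 4, 5, 6, 7, 8, 9, 10}.

Counting them gives 21 values.

Answer: 21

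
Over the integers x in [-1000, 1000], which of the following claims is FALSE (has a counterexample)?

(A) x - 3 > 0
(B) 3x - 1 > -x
(A) x = 0: LHS = 0 - 3 = -3; -3 > 0 — FAILS
(B) x = 0: LHS = 3·0 - 1 = -1, RHS = -0 = 0; -1 > 0 — FAILS

Answer: Both A and B are false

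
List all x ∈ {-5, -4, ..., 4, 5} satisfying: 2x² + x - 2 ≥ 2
Holds for: {-5, -4, -3, -2, 2, 3, 4, 5}
Fails for: {-1, 0, 1}

Answer: {-5, -4, -3, -2, 2, 3, 4, 5}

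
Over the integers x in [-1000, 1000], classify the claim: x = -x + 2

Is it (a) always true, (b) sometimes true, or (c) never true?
Holds at x = 1: RHS = -1 + 2 = 1; 1 = 1 — holds
Fails at x = 0: RHS = -0 + 2 = 2; 0 = 2 — FAILS
It is satisfied by some integers in the range but not all.

Answer: Sometimes true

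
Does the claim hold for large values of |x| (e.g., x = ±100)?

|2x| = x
x = 100: LHS = |2·100| = |200| = 200; 200 = 100 — FAILS
x = -100: LHS = |2·(-100)| = |-200| = 200; 200 = -100 — FAILS

Answer: No, fails for both x = 100 and x = -100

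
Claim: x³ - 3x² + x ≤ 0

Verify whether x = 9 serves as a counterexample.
Substitute x = 9 into the relation:
x = 9: LHS = 9³ - 3·9² + 9 = 495; 495 ≤ 0 — FAILS

Since the claim fails at x = 9, this value is a counterexample.

Answer: Yes, x = 9 is a counterexample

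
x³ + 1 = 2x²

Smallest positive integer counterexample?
Testing positive integers:
x = 1: LHS = 1³ + 1 = 2, RHS = 2·1² = 2; 2 = 2 — holds
x = 2: LHS = 2³ + 1 = 9, RHS = 2·2² = 8; 9 = 8 — FAILS  ← smallest positive counterexample

Answer: x = 2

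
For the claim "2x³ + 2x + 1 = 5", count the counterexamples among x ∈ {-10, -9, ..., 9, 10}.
Counterexamples in [-10, 10]: {-10, -9, -8, -7, -6, -5, -4, -3, -2, -1, 0, 2, 3, 4, 5, 6, 7, 8, 9, 10}.

Counting them gives 20 values.

Answer: 20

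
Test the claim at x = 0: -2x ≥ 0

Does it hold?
x = 0: LHS = -2·0 = 0; 0 ≥ 0 — holds

The relation is satisfied at x = 0.

Answer: Yes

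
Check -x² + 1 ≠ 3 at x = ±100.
x = 100: LHS = -100² + 1 = -9999; -9999 ≠ 3 — holds
x = -100: LHS = -(-100)² + 1 = -9999; -9999 ≠ 3 — holds

Answer: Yes, holds for both x = 100 and x = -100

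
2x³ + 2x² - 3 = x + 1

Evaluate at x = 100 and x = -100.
x = 100: LHS = 2·100³ + 2·100² - 3 = 2019997, RHS = 100 + 1 = 101; 2019997 = 101 — FAILS
x = -100: LHS = 2·(-100)³ + 2·(-100)² - 3 = -1980003, RHS = (-100) + 1 = -99; -1980003 = -99 — FAILS

Answer: No, fails for both x = 100 and x = -100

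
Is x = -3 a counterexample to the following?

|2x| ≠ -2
Substitute x = -3 into the relation:
x = -3: LHS = |2·(-3)| = |-6| = 6; 6 ≠ -2 — holds

The relation holds at x = -3, so it is not a counterexample.

Answer: No, x = -3 is not a counterexample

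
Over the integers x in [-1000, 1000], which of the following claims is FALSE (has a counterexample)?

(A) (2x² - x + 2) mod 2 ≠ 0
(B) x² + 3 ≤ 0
(A) x = 0: LHS = (2·0² - 0 + 2) mod 2 = 2 mod 2 = 0; 0 ≠ 0 — FAILS
(B) x = 0: LHS = 0² + 3 = 3; 3 ≤ 0 — FAILS

Answer: Both A and B are false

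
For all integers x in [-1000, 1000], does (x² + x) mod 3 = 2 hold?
The claim fails at x = 0:
x = 0: LHS = (0² + 0) mod 3 = 0 mod 3 = 0; 0 = 2 — FAILS

Because a single integer refutes it, the statement is false.

Answer: False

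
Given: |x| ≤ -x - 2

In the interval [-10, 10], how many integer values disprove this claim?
Counterexamples in [-10, 10]: {-10, -9, -8, -7, -6, -5, -4, -3, -2, -1, 0, 1, 2, 3, 4, 5, 6, 7, 8, 9, 10}.

Counting them gives 21 values.

Answer: 21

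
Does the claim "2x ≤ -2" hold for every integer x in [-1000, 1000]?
The claim fails at x = 0:
x = 0: LHS = 2·0 = 0; 0 ≤ -2 — FAILS

Because a single integer refutes it, the statement is false.

Answer: False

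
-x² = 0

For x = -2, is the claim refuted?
Substitute x = -2 into the relation:
x = -2: LHS = -(-2)² = -4; -4 = 0 — FAILS

Since the claim fails at x = -2, this value is a counterexample.

Answer: Yes, x = -2 is a counterexample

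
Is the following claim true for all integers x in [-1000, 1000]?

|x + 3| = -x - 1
The claim fails at x = 0:
x = 0: LHS = |0 + 3| = |3| = 3, RHS = -0 - 1 = -1; 3 = -1 — FAILS

Because a single integer refutes it, the statement is false.

Answer: False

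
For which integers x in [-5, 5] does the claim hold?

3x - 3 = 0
Holds for: {1}
Fails for: {-5, -4, -3, -2, -1, 0, 2, 3, 4, 5}

Answer: {1}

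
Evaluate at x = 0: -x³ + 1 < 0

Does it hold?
x = 0: LHS = -0³ + 1 = 1; 1 < 0 — FAILS

The relation fails at x = 0, so x = 0 is a counterexample.

Answer: No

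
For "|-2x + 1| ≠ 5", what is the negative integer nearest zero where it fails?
Testing negative integers from -1 downward:
x = -1: LHS = |-2·(-1) + 1| = |3| = 3; 3 ≠ 5 — holds
x = -2: LHS = |-2·(-2) + 1| = |5| = 5; 5 ≠ 5 — FAILS  ← closest negative counterexample to 0

Answer: x = -2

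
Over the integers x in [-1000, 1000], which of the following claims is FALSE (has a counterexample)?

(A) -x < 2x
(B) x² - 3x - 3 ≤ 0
(A) x = 0: LHS = -0 = 0, RHS = 2·0 = 0; 0 < 0 — FAILS
(B) x = -1: LHS = (-1)² - 3·(-1) - 3 = 1; 1 ≤ 0 — FAILS

Answer: Both A and B are false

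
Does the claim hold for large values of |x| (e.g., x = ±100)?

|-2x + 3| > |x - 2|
x = 100: LHS = |-2·100 + 3| = |-197| = 197, RHS = |100 - 2| = |98| = 98; 197 > 98 — holds
x = -100: LHS = |-2·(-100) + 3| = |203| = 203, RHS = |(-100) - 2| = |-102| = 102; 203 > 102 — holds

Answer: Yes, holds for both x = 100 and x = -100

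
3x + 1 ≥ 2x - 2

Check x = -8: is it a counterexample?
Substitute x = -8 into the relation:
x = -8: LHS = 3·(-8) + 1 = -23, RHS = 2·(-8) - 2 = -18; -23 ≥ -18 — FAILS

Since the claim fails at x = -8, this value is a counterexample.

Answer: Yes, x = -8 is a counterexample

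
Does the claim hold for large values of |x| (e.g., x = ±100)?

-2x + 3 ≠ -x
x = 100: LHS = -2·100 + 3 = -197; -197 ≠ -100 — holds
x = -100: LHS = -2·(-100) + 3 = 203, RHS = -(-100) = 100; 203 ≠ 100 — holds

Answer: Yes, holds for both x = 100 and x = -100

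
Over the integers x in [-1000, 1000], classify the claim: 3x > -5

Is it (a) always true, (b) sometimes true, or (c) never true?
Holds at x = 0: LHS = 3·0 = 0; 0 > -5 — holds
Fails at x = -2: LHS = 3·(-2) = -6; -6 > -5 — FAILS
It is satisfied by some integers in the range but not all.

Answer: Sometimes true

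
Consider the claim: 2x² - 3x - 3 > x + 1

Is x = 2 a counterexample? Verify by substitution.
Substitute x = 2 into the relation:
x = 2: LHS = 2·2² - 3·2 - 3 = -1, RHS = 2 + 1 = 3; -1 > 3 — FAILS

Since the claim fails at x = 2, this value is a counterexample.

Answer: Yes, x = 2 is a counterexample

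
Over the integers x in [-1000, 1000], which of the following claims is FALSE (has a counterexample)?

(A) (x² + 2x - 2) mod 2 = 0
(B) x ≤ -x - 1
(A) x = 1: LHS = (1² + 2·1 - 2) mod 2 = 1 mod 2 = 1; 1 = 0 — FAILS
(B) x = 0: RHS = -0 - 1 = -1; 0 ≤ -1 — FAILS

Answer: Both A and B are false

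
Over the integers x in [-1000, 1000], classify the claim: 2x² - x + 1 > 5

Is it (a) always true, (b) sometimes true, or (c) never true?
Holds at x = 2: LHS = 2·2² - 2 + 1 = 7; 7 > 5 — holds
Fails at x = 0: LHS = 2·0² - 0 + 1 = 1; 1 > 5 — FAILS
It is satisfied by some integers in the range but not all.

Answer: Sometimes true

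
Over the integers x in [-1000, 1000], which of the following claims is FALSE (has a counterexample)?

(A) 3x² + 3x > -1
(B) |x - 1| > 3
(A) Over all integers in [-1000, 1000], LHS − RHS is smallest at x = 0, where it equals 1:
x = 0: LHS = 3·0² + 3·0 = 0; 0 > -1 — holds
At the ends of the range:
x = -1000: LHS = 3·(-1000)² + 3·(-1000) = 2997000; 2997000 > -1 — holds
x = 1000: LHS = 3·1000² + 3·1000 = 3003000; 3003000 > -1 — holds
Hence LHS − RHS is never zero or negative, i.e. LHS > RHS throughout, so the relation holds for every integer in [-1000, 1000].

(B) x = 0: LHS = |0 - 1| = |-1| = 1; 1 > 3 — FAILS

Only (B) has a counterexample.

Answer: B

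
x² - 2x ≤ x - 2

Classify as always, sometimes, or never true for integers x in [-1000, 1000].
Holds at x = 1: LHS = 1² - 2·1 = -1, RHS = 1 - 2 = -1; -1 ≤ -1 — holds
Fails at x = 0: LHS = 0² - 2·0 = 0, RHS = 0 - 2 = -2; 0 ≤ -2 — FAILS
It is satisfied by some integers in the range but not all.

Answer: Sometimes true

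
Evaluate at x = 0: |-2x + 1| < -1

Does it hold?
x = 0: LHS = |-2·0 + 1| = |1| = 1; 1 < -1 — FAILS

The relation fails at x = 0, so x = 0 is a counterexample.

Answer: No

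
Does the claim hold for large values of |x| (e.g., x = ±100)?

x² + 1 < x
x = 100: LHS = 100² + 1 = 10001; 10001 < 100 — FAILS
x = -100: LHS = (-100)² + 1 = 10001; 10001 < -100 — FAILS

Answer: No, fails for both x = 100 and x = -100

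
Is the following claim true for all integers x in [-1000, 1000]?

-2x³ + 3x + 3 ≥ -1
The claim fails at x = 2:
x = 2: LHS = -2·2³ + 3·2 + 3 = -7; -7 ≥ -1 — FAILS

Because a single integer refutes it, the statement is false.

Answer: False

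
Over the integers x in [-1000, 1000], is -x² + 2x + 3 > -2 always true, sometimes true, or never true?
Holds at x = 0: LHS = -0² + 2·0 + 3 = 3; 3 > -2 — holds
Fails at x = -2: LHS = -(-2)² + 2·(-2) + 3 = -5; -5 > -2 — FAILS
It is satisfied by some integers in the range but not all.

Answer: Sometimes true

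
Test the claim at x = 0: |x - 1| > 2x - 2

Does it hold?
x = 0: LHS = |0 - 1| = |-1| = 1, RHS = 2·0 - 2 = -2; 1 > -2 — holds

The relation is satisfied at x = 0.

Answer: Yes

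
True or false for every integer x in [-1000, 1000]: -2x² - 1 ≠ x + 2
Over all integers in [-1000, 1000], LHS − RHS is always negative; it is closest to 0 at x = 0, where it equals -3:
x = 0: LHS = -2·0² - 1 = -1, RHS = 0 + 2 = 2; -1 ≠ 2 — holds
At the ends of the range:
x = -1000: LHS = -2·(-1000)² - 1 = -2000001, RHS = (-1000) + 2 = -998; -2000001 ≠ -998 — holds
x = 1000: LHS = -2·1000² - 1 = -2000001, RHS = 1000 + 2 = 1002; -2000001 ≠ 1002 — holds
Hence LHS − RHS is never 0, i.e. the two sides are never equal, so the relation holds for every integer in [-1000, 1000].

No counterexample exists.

Answer: True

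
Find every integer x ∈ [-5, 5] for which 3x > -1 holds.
Holds for: {0, 1, 2, 3, 4, 5}
Fails for: {-5, -4, -3, -2, -1}

Answer: {0, 1, 2, 3, 4, 5}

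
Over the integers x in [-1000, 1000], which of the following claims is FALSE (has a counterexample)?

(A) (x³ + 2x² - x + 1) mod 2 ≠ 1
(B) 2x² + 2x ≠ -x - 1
(A) x = 0: LHS = (0³ + 2·0² - 0 + 1) mod 2 = 1 mod 2 = 1; 1 ≠ 1 — FAILS
(B) x = -1: LHS = 2·(-1)² + 2·(-1) = 0, RHS = -(-1) - 1 = 0; 0 ≠ 0 — FAILS

Answer: Both A and B are false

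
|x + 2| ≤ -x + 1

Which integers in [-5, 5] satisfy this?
Holds for: {-5, -4, -3, -2, -1}
Fails for: {0, 1, 2, 3, 4, 5}

Answer: {-5, -4, -3, -2, -1}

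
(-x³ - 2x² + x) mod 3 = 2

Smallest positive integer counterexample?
Testing positive integers:
x = 1: LHS = (-1³ - 2·1² + 1) mod 3 = (-2) mod 3 = 1; 1 = 2 — FAILS  ← smallest positive counterexample

Answer: x = 1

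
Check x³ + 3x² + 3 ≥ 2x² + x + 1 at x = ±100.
x = 100: LHS = 100³ + 3·100² + 3 = 1030003, RHS = 2·100² + 100 + 1 = 20101; 1030003 ≥ 20101 — holds
x = -100: LHS = (-100)³ + 3·(-100)² + 3 = -969997, RHS = 2·(-100)² + (-100) + 1 = 19901; -969997 ≥ 19901 — FAILS

Answer: Partially: holds for x = 100, fails for x = -100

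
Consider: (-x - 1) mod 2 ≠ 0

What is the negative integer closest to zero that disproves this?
Testing negative integers from -1 downward:
x = -1: LHS = (-(-1) - 1) mod 2 = 0 mod 2 = 0; 0 ≠ 0 — FAILS  ← closest negative counterexample to 0

Answer: x = -1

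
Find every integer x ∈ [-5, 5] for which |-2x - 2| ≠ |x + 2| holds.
Holds for: {-5, -4, -3, -2, -1, 1, 2, 3, 4, 5}
Fails for: {0}

Answer: {-5, -4, -3, -2, -1, 1, 2, 3, 4, 5}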